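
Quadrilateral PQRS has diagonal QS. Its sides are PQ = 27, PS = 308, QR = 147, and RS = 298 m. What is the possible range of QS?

281 < QS < 335

From triangle PQS: |27 − 308| < QS < 27 + 308, i.e. 281 < QS < 335.
From triangle RQS: 151 < QS < 445.
Both must hold, so QS lies in the intersection.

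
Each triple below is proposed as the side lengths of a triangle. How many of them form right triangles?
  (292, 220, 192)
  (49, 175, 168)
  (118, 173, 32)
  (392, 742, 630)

3

(292,220,192): 192²+220² = 85264 = 292² → right
(49,175,168): 49²+168² = 30625 = 175² → right
(118,173,32): 32+118 ≤ 173, not a triangle
(392,742,630): 392²+630² = 550564 = 742² → right
3 of the 4 are right.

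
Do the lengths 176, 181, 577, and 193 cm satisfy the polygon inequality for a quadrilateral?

No

For a quadrilateral, each side must be shorter than the sum of the others.
Here the longest side is 577, but the remaining 3 sides sum to only 550.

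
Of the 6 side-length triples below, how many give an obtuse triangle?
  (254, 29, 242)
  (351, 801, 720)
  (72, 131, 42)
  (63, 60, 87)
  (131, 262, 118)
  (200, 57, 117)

(254,29,242): 29²+242² = 59405 < 64516 = 254² → obtuse
(351,801,720): 351²+720² = 641601 = 801² → right
(72,131,42): 42+72 ≤ 131, not a triangle
(63,60,87): 60²+63² = 7569 = 87² → right
(131,262,118): 118+131 ≤ 262, not a triangle
(200,57,117): 57+117 ≤ 200, not a triangle
1 of the 6 is obtuse.

1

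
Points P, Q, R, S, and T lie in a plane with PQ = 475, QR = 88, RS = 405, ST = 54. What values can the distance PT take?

The maximum is all hops collinear in one direction: 475 + 88 + 405 + 54 = 1022.
The longest hop is 475; the others sum to 547. Since 475 ≤ 547, the path can fold back on itself completely, so the minimum distance is 0.

0 ≤ PT ≤ 1022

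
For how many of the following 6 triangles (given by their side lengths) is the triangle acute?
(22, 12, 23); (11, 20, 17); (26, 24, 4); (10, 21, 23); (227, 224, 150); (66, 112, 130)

4

(22,12,23): 12²+22² = 628 > 529 = 23² → acute
(11,20,17): 11²+17² = 410 > 400 = 20² → acute
(26,24,4): 4²+24² = 592 < 676 = 26² → obtuse
(10,21,23): 10²+21² = 541 > 529 = 23² → acute
(227,224,150): 150²+224² = 72676 > 51529 = 227² → acute
(66,112,130): 66²+112² = 16900 = 130² → right
4 of the 6 are acute.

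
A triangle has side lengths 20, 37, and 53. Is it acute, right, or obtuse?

Compare the square of the longest side to the sum of squares of the other two: 20² + 37² = 1769 < 2809 = 53².

obtuse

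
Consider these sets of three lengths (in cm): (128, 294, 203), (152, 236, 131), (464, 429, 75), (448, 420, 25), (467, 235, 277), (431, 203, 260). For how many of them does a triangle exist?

5

(128,203,294): 128+203 > 294 → valid
(131,152,236): 131+152 > 236 → valid
(75,429,464): 75+429 > 464 → valid
(25,420,448): 25+420 ≤ 448 → not valid
(235,277,467): 235+277 > 467 → valid
(203,260,431): 203+260 > 431 → valid
5 of the 6 triples form a triangle.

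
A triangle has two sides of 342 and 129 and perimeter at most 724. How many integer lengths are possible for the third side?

Triangle inequality: 213 < x < 471. Perimeter ≤ 724 gives x ≤ 724 − 342 − 129 = 253.
So 213 < x ≤ 253; integers 214 through 253: 40 values.

40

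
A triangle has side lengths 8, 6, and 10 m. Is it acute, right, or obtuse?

Compare the square of the longest side to the sum of squares of the other two: 6² + 8² = 100 = 10².

right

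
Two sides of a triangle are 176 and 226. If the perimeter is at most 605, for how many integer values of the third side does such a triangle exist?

Triangle inequality: 50 < x < 402. Perimeter ≤ 605 gives x ≤ 605 − 176 − 226 = 203.
So 50 < x ≤ 203; integers 51 through 203: 153 values.

153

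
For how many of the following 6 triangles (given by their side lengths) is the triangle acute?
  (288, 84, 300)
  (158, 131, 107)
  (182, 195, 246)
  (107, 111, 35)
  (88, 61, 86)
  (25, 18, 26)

(288,84,300): 84²+288² = 90000 = 300² → right
(158,131,107): 107²+131² = 28610 > 24964 = 158² → acute
(182,195,246): 182²+195² = 71149 > 60516 = 246² → acute
(107,111,35): 35²+107² = 12674 > 12321 = 111² → acute
(88,61,86): 61²+86² = 11117 > 7744 = 88² → acute
(25,18,26): 18²+25² = 949 > 676 = 26² → acute
5 of the 6 are acute.

5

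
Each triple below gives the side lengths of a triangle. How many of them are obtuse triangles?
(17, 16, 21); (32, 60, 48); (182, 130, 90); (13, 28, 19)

(17,16,21): 16²+17² = 545 > 441 = 21² → acute
(32,60,48): 32²+48² = 3328 < 3600 = 60² → obtuse
(182,130,90): 90²+130² = 25000 < 33124 = 182² → obtuse
(13,28,19): 13²+19² = 530 < 784 = 28² → obtuse
3 of the 4 are obtuse.

3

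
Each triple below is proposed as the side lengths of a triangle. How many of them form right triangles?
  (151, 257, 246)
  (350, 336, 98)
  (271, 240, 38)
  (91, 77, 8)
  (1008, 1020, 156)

(151,257,246): 151²+246² = 83317 > 66049 = 257² → acute
(350,336,98): 98²+336² = 122500 = 350² → right
(271,240,38): 38²+240² = 59044 < 73441 = 271² → obtuse
(91,77,8): 8+77 ≤ 91, not a triangle
(1008,1020,156): 156²+1008² = 1040400 = 1020² → right
2 of the 5 are right.

2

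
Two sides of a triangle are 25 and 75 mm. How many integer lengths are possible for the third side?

49

The third side lies in the open interval (50, 100).
Integers from 51 to 99 inclusive: 99 − 51 + 1 = 49.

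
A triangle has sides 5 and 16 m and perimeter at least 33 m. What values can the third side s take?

Triangle inequality alone gives 11 < s < 21.
The perimeter condition gives s ≥ 33 − 5 − 16 = 12.
Intersecting the two: 12 ≤ s < 21.

12 ≤ s < 21 m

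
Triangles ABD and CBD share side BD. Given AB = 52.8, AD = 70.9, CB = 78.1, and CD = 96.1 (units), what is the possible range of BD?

From triangle ABD: |52.8 − 70.9| < BD < 52.8 + 70.9, i.e. 18.1 < BD < 123.7.
From triangle CBD: 18.0 < BD < 174.2.
Both must hold, so BD lies in the intersection.

18.1 < BD < 123.7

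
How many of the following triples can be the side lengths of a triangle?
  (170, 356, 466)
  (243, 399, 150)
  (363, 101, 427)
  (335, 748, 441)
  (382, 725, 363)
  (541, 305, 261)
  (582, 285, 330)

(170,356,466): 170+356 > 466 → valid
(150,243,399): 150+243 ≤ 399 → not valid
(101,363,427): 101+363 > 427 → valid
(335,441,748): 335+441 > 748 → valid
(363,382,725): 363+382 > 725 → valid
(261,305,541): 261+305 > 541 → valid
(285,330,582): 285+330 > 582 → valid
6 of the 7 triples form a triangle.

6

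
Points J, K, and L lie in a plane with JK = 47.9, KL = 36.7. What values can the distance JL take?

By the triangle inequality, |47.9 − 36.7| ≤ JL ≤ 47.9 + 36.7.

11.2 ≤ JL ≤ 84.6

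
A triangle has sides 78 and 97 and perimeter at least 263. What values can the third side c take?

88 ≤ c < 175

Triangle inequality alone gives 19 < c < 175.
The perimeter condition gives c ≥ 263 − 78 − 97 = 88.
Intersecting the two: 88 ≤ c < 175.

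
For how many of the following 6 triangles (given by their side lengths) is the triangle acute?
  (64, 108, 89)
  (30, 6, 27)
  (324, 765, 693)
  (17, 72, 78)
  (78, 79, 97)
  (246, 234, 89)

(64,108,89): 64²+89² = 12017 > 11664 = 108² → acute
(30,6,27): 6²+27² = 765 < 900 = 30² → obtuse
(324,765,693): 324²+693² = 585225 = 765² → right
(17,72,78): 17²+72² = 5473 < 6084 = 78² → obtuse
(78,79,97): 78²+79² = 12325 > 9409 = 97² → acute
(246,234,89): 89²+234² = 62677 > 60516 = 246² → acute
3 of the 6 are acute.

3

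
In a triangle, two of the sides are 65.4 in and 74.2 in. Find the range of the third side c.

By the triangle inequality, c must be less than 65.4 + 74.2 = 139.6 and greater than |65.4 − 74.2| = 8.8.

8.8 < c < 139.6 (in)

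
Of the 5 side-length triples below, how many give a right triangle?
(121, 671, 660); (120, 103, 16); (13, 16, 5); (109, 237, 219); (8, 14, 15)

(121,671,660): 121²+660² = 450241 = 671² → right
(120,103,16): 16+103 ≤ 120, not a triangle
(13,16,5): 5²+13² = 194 < 256 = 16² → obtuse
(109,237,219): 109²+219² = 59842 > 56169 = 237² → acute
(8,14,15): 8²+14² = 260 > 225 = 15² → acute
1 of the 5 is right.

1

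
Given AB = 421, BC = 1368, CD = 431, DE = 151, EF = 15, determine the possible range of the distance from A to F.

350 ≤ AF ≤ 2386

The maximum is all hops collinear in one direction: 421 + 1368 + 431 + 151 + 15 = 2386.
The longest hop is 1368; the others sum to 1018. Folding the others back against it leaves at least 1368 − 1018 = 350.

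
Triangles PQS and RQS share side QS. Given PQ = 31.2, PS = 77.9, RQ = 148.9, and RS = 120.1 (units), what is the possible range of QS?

From triangle PQS: |31.2 − 77.9| < QS < 31.2 + 77.9, i.e. 46.7 < QS < 109.1.
From triangle RQS: 28.8 < QS < 269.0.
Both must hold, so QS lies in the intersection.

46.7 < QS < 109.1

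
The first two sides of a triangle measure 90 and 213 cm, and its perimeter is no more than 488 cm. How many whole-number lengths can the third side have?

62

Triangle inequality: 123 < x < 303. Perimeter ≤ 488 gives x ≤ 488 − 90 − 213 = 185.
So 123 < x ≤ 185; integers 124 through 185: 62 values.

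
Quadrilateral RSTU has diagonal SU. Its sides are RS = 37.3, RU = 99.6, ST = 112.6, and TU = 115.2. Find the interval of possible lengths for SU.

From triangle RSU: |37.3 − 99.6| < SU < 37.3 + 99.6, i.e. 62.3 < SU < 136.9.
From triangle TSU: 2.6 < SU < 227.8.
Both must hold, so SU lies in the intersection.

62.3 < SU < 136.9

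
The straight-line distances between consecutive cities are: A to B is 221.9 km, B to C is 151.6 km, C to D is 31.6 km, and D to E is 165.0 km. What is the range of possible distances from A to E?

The maximum is all hops collinear in one direction: 221.9 + 151.6 + 31.6 + 165.0 = 570.1.
The longest hop is 221.9; the others sum to 348.2. Since 221.9 ≤ 348.2, the path can fold back on itself completely, so the minimum distance is 0.

0 ≤ AE ≤ 570.1 km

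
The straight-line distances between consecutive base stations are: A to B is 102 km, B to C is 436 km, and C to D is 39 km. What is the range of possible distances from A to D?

The maximum is all hops collinear in one direction: 102 + 436 + 39 = 577.
The longest hop is 436; the others sum to 141. Folding the others back against it leaves at least 436 − 141 = 295.

295 ≤ AD ≤ 577 km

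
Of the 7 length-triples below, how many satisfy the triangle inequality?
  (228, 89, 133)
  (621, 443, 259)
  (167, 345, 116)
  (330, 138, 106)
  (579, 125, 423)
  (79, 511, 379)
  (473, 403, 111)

2

(89,133,228): 89+133 ≤ 228 → not valid
(259,443,621): 259+443 > 621 → valid
(116,167,345): 116+167 ≤ 345 → not valid
(106,138,330): 106+138 ≤ 330 → not valid
(125,423,579): 125+423 ≤ 579 → not valid
(79,379,511): 79+379 ≤ 511 → not valid
(111,403,473): 111+403 > 473 → valid
2 of the 7 triples form a triangle.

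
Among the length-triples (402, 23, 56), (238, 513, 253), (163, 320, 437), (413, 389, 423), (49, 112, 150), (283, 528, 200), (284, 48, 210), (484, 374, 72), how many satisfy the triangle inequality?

3

(23,56,402): 23+56 ≤ 402 → not valid
(238,253,513): 238+253 ≤ 513 → not valid
(163,320,437): 163+320 > 437 → valid
(389,413,423): 389+413 > 423 → valid
(49,112,150): 49+112 > 150 → valid
(200,283,528): 200+283 ≤ 528 → not valid
(48,210,284): 48+210 ≤ 284 → not valid
(72,374,484): 72+374 ≤ 484 → not valid
3 of the 8 triples form a triangle.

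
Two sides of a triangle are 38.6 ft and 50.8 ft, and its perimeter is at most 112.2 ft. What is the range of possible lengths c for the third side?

Triangle inequality alone gives 12.2 < c < 89.4.
The perimeter condition gives c ≤ 112.2 − 38.6 − 50.8 = 22.8.
Intersecting the two: 12.2 < c ≤ 22.8.

12.2 < c ≤ 22.8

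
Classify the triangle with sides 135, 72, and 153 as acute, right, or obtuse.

right

Compare the square of the longest side to the sum of squares of the other two: 72² + 135² = 23409 = 153².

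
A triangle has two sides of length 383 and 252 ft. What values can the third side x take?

131 < x < 635 (ft)

By the triangle inequality, x must be less than 383 + 252 = 635 and greater than |383 − 252| = 131.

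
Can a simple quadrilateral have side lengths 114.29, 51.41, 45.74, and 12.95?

For a quadrilateral, each side must be shorter than the sum of the others.
Here the longest side is 114.29, but the remaining 3 sides sum to only 110.10.

No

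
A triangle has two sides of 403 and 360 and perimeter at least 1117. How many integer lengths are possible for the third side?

409

Triangle inequality: 43 < x < 763. Perimeter ≥ 1117 gives x ≥ 1117 − 403 − 360 = 354.
So 354 ≤ x < 763; integers 354 through 762: 409 values.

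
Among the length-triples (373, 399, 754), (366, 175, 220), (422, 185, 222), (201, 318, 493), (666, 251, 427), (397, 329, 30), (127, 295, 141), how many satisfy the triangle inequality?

(373,399,754): 373+399 > 754 → valid
(175,220,366): 175+220 > 366 → valid
(185,222,422): 185+222 ≤ 422 → not valid
(201,318,493): 201+318 > 493 → valid
(251,427,666): 251+427 > 666 → valid
(30,329,397): 30+329 ≤ 397 → not valid
(127,141,295): 127+141 ≤ 295 → not valid
4 of the 7 triples form a triangle.

4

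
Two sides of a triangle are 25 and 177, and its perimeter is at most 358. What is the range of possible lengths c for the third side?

Triangle inequality alone gives 152 < c < 202.
The perimeter condition gives c ≤ 358 − 25 − 177 = 156.
Intersecting the two: 152 < c ≤ 156.

152 < c ≤ 156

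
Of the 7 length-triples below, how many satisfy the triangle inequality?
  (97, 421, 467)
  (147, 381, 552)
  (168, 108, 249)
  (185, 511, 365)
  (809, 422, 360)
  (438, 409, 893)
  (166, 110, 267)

4

(97,421,467): 97+421 > 467 → valid
(147,381,552): 147+381 ≤ 552 → not valid
(108,168,249): 108+168 > 249 → valid
(185,365,511): 185+365 > 511 → valid
(360,422,809): 360+422 ≤ 809 → not valid
(409,438,893): 409+438 ≤ 893 → not valid
(110,166,267): 110+166 > 267 → valid
4 of the 7 triples form a triangle.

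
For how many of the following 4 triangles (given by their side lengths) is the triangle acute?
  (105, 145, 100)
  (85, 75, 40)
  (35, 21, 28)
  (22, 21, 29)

1

(105,145,100): 100²+105² = 21025 = 145² → right
(85,75,40): 40²+75² = 7225 = 85² → right
(35,21,28): 21²+28² = 1225 = 35² → right
(22,21,29): 21²+22² = 925 > 841 = 29² → acute
1 of the 4 is acute.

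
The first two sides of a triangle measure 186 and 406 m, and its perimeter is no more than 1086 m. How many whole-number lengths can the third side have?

274

Triangle inequality: 220 < x < 592. Perimeter ≤ 1086 gives x ≤ 1086 − 186 − 406 = 494.
So 220 < x ≤ 494; integers 221 through 494: 274 values.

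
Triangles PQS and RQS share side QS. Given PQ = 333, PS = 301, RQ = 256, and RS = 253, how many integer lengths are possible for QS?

From triangle PQS: 32 < QS < 634.
From triangle RQS: 3 < QS < 509.
Intersection: 32 < QS < 509, so integers 33 through 508: 476 values.

476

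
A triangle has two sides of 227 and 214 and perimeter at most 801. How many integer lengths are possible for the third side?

Triangle inequality: 13 < x < 441. Perimeter ≤ 801 gives x ≤ 801 − 227 − 214 = 360.
So 13 < x ≤ 360; integers 14 through 360: 347 values.

347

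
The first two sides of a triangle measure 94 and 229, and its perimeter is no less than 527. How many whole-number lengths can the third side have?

Triangle inequality: 135 < x < 323. Perimeter ≥ 527 gives x ≥ 527 − 94 − 229 = 204.
So 204 ≤ x < 323; integers 204 through 322: 119 values.

119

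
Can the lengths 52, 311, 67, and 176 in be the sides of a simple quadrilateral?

No

For a quadrilateral, each side must be shorter than the sum of the others.
Here the longest side is 311, but the remaining 3 sides sum to only 295.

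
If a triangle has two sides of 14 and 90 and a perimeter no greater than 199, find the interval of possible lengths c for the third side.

Triangle inequality alone gives 76 < c < 104.
The perimeter condition gives c ≤ 199 − 14 − 90 = 95.
Intersecting the two: 76 < c ≤ 95.

76 < c ≤ 95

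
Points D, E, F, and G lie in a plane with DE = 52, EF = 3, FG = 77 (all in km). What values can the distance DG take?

The maximum is all hops collinear in one direction: 52 + 3 + 77 = 132.
The longest hop is 77; the others sum to 55. Folding the others back against it leaves at least 77 − 55 = 22.

22 ≤ DG ≤ 132 km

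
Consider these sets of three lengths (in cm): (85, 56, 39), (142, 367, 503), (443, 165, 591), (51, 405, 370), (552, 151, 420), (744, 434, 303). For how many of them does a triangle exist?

5

(39,56,85): 39+56 > 85 → valid
(142,367,503): 142+367 > 503 → valid
(165,443,591): 165+443 > 591 → valid
(51,370,405): 51+370 > 405 → valid
(151,420,552): 151+420 > 552 → valid
(303,434,744): 303+434 ≤ 744 → not valid
5 of the 6 triples form a triangle.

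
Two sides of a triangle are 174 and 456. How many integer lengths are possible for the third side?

347

The third side lies in the open interval (282, 630).
Integers from 283 to 629 inclusive: 629 − 283 + 1 = 347.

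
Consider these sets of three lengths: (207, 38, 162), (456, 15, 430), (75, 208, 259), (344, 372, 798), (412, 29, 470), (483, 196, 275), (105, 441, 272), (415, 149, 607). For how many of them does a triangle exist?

1

(38,162,207): 38+162 ≤ 207 → not valid
(15,430,456): 15+430 ≤ 456 → not valid
(75,208,259): 75+208 > 259 → valid
(344,372,798): 344+372 ≤ 798 → not valid
(29,412,470): 29+412 ≤ 470 → not valid
(196,275,483): 196+275 ≤ 483 → not valid
(105,272,441): 105+272 ≤ 441 → not valid
(149,415,607): 149+415 ≤ 607 → not valid
1 of the 8 triples forms a triangle.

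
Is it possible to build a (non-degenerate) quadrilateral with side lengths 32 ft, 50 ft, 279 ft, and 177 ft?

For a quadrilateral, each side must be shorter than the sum of the others.
Here the longest side is 279, but the remaining 3 sides sum to only 259.

No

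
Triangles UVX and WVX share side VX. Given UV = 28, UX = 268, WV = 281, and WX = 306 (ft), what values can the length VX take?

From triangle UVX: |28 − 268| < VX < 28 + 268, i.e. 240 < VX < 296.
From triangle WVX: 25 < VX < 587.
Both must hold, so VX lies in the intersection.

240 < VX < 296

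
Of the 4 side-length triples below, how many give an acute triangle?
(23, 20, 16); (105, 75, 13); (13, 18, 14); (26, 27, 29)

3

(23,20,16): 16²+20² = 656 > 529 = 23² → acute
(105,75,13): 13+75 ≤ 105, not a triangle
(13,18,14): 13²+14² = 365 > 324 = 18² → acute
(26,27,29): 26²+27² = 1405 > 841 = 29² → acute
3 of the 4 are acute.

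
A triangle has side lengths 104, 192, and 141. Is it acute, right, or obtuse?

obtuse

Compare the square of the longest side to the sum of squares of the other two: 104² + 141² = 30697 < 36864 = 192².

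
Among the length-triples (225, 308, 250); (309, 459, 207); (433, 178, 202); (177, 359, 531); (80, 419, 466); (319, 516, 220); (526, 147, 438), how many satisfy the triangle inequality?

(225,250,308): 225+250 > 308 → valid
(207,309,459): 207+309 > 459 → valid
(178,202,433): 178+202 ≤ 433 → not valid
(177,359,531): 177+359 > 531 → valid
(80,419,466): 80+419 > 466 → valid
(220,319,516): 220+319 > 516 → valid
(147,438,526): 147+438 > 526 → valid
6 of the 7 triples form a triangle.

6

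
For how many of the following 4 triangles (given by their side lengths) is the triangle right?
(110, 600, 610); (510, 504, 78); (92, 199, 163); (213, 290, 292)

(110,600,610): 110²+600² = 372100 = 610² → right
(510,504,78): 78²+504² = 260100 = 510² → right
(92,199,163): 92²+163² = 35033 < 39601 = 199² → obtuse
(213,290,292): 213²+290² = 129469 > 85264 = 292² → acute
2 of the 4 are right.

2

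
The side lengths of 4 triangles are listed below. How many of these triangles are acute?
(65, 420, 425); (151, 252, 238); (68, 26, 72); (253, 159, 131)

2

(65,420,425): 65²+420² = 180625 = 425² → right
(151,252,238): 151²+238² = 79445 > 63504 = 252² → acute
(68,26,72): 26²+68² = 5300 > 5184 = 72² → acute
(253,159,131): 131²+159² = 42442 < 64009 = 253² → obtuse
2 of the 4 are acute.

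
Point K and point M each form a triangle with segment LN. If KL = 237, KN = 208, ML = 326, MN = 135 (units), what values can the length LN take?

From triangle KLN: |237 − 208| < LN < 237 + 208, i.e. 29 < LN < 445.
From triangle MLN: 191 < LN < 461.
Both must hold, so LN lies in the intersection.

191 < LN < 445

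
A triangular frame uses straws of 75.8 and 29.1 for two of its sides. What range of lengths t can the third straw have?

46.7 < t < 104.9

By the triangle inequality, t must be less than 75.8 + 29.1 = 104.9 and greater than |75.8 − 29.1| = 46.7.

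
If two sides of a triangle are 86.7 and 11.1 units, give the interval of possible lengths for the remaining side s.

75.6 < s < 97.8 (units)

By the triangle inequality, s must be less than 86.7 + 11.1 = 97.8 and greater than |86.7 − 11.1| = 75.6.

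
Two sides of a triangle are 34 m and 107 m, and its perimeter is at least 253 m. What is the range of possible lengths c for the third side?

Triangle inequality alone gives 73 < c < 141.
The perimeter condition gives c ≥ 253 − 34 − 107 = 112.
Intersecting the two: 112 ≤ c < 141.

112 ≤ c < 141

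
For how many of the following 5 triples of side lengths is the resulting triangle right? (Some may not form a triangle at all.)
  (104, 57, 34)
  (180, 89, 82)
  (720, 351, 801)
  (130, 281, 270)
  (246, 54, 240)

(104,57,34): 34+57 ≤ 104, not a triangle
(180,89,82): 82+89 ≤ 180, not a triangle
(720,351,801): 351²+720² = 641601 = 801² → right
(130,281,270): 130²+270² = 89800 > 78961 = 281² → acute
(246,54,240): 54²+240² = 60516 = 246² → right
2 of the 5 are right.

2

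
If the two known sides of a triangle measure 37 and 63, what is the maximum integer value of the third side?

The third side must be strictly less than 37 + 63 = 100.
The largest integer below 100 is 99.

99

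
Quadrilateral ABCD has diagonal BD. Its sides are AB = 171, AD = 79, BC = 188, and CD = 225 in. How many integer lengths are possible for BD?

157

From triangle ABD: 92 < BD < 250.
From triangle CBD: 37 < BD < 413.
Intersection: 92 < BD < 250, so integers 93 through 249: 157 values.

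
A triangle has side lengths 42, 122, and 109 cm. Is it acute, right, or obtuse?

obtuse

Compare the square of the longest side to the sum of squares of the other two: 42² + 109² = 13645 < 14884 = 122².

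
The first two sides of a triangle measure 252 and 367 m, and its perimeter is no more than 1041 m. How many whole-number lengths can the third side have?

Triangle inequality: 115 < x < 619. Perimeter ≤ 1041 gives x ≤ 1041 − 252 − 367 = 422.
So 115 < x ≤ 422; integers 116 through 422: 307 values.

307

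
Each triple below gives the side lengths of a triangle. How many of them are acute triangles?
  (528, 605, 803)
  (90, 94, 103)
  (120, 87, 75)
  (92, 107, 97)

2

(528,605,803): 528²+605² = 644809 = 803² → right
(90,94,103): 90²+94² = 16936 > 10609 = 103² → acute
(120,87,75): 75²+87² = 13194 < 14400 = 120² → obtuse
(92,107,97): 92²+97² = 17873 > 11449 = 107² → acute
2 of the 4 are acute.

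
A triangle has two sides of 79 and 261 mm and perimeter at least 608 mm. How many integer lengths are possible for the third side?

72

Triangle inequality: 182 < x < 340. Perimeter ≥ 608 gives x ≥ 608 − 79 − 261 = 268.
So 268 ≤ x < 340; integers 268 through 339: 72 values.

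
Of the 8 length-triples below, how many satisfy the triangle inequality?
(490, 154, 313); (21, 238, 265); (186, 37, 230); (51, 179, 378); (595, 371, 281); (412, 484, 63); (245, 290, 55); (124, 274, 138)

2

(154,313,490): 154+313 ≤ 490 → not valid
(21,238,265): 21+238 ≤ 265 → not valid
(37,186,230): 37+186 ≤ 230 → not valid
(51,179,378): 51+179 ≤ 378 → not valid
(281,371,595): 281+371 > 595 → valid
(63,412,484): 63+412 ≤ 484 → not valid
(55,245,290): 55+245 > 290 → valid
(124,138,274): 124+138 ≤ 274 → not valid
2 of the 8 triples form a triangle.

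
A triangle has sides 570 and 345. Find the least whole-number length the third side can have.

226

The third side must be strictly greater than |570 − 345| = 225.
The smallest integer above 225 is 226.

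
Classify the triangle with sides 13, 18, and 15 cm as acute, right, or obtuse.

Compare the square of the longest side to the sum of squares of the other two: 13² + 15² = 394 > 324 = 18².

acute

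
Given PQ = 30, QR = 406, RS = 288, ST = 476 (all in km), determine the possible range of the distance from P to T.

The maximum is all hops collinear in one direction: 30 + 406 + 288 + 476 = 1200.
The longest hop is 476; the others sum to 724. Since 476 ≤ 724, the path can fold back on itself completely, so the minimum distance is 0.

0 ≤ PT ≤ 1200 km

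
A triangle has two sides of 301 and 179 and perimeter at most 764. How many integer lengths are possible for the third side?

Triangle inequality: 122 < x < 480. Perimeter ≤ 764 gives x ≤ 764 − 301 − 179 = 284.
So 122 < x ≤ 284; integers 123 through 284: 162 values.

162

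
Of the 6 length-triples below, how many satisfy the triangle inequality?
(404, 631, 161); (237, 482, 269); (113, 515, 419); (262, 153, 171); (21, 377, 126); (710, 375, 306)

(161,404,631): 161+404 ≤ 631 → not valid
(237,269,482): 237+269 > 482 → valid
(113,419,515): 113+419 > 515 → valid
(153,171,262): 153+171 > 262 → valid
(21,126,377): 21+126 ≤ 377 → not valid
(306,375,710): 306+375 ≤ 710 → not valid
3 of the 6 triples form a triangle.

3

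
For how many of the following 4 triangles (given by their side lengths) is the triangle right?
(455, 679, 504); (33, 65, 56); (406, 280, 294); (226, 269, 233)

3

(455,679,504): 455²+504² = 461041 = 679² → right
(33,65,56): 33²+56² = 4225 = 65² → right
(406,280,294): 280²+294² = 164836 = 406² → right
(226,269,233): 226²+233² = 105365 > 72361 = 269² → acute
3 of the 4 are right.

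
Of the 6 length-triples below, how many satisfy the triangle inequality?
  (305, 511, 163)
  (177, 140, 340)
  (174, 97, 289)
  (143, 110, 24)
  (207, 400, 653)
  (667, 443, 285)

(163,305,511): 163+305 ≤ 511 → not valid
(140,177,340): 140+177 ≤ 340 → not valid
(97,174,289): 97+174 ≤ 289 → not valid
(24,110,143): 24+110 ≤ 143 → not valid
(207,400,653): 207+400 ≤ 653 → not valid
(285,443,667): 285+443 > 667 → valid
1 of the 6 triples forms a triangle.

1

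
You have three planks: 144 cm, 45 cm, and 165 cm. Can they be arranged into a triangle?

Yes

The longest side is 165, and the other two sum to 189.
Since 189 > 165, the triangle inequality holds.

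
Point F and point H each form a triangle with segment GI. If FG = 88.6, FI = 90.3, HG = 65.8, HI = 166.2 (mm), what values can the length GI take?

From triangle FGI: |88.6 − 90.3| < GI < 88.6 + 90.3, i.e. 1.7 < GI < 178.9.
From triangle HGI: 100.4 < GI < 232.0.
Both must hold, so GI lies in the intersection.

100.4 < GI < 178.9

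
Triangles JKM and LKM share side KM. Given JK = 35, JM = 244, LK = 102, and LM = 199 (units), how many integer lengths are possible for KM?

From triangle JKM: 209 < KM < 279.
From triangle LKM: 97 < KM < 301.
Intersection: 209 < KM < 279, so integers 210 through 278: 69 values.

69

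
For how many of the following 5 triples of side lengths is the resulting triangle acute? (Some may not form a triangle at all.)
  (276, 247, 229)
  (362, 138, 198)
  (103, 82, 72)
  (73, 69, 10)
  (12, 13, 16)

3

(276,247,229): 229²+247² = 113450 > 76176 = 276² → acute
(362,138,198): 138+198 ≤ 362, not a triangle
(103,82,72): 72²+82² = 11908 > 10609 = 103² → acute
(73,69,10): 10²+69² = 4861 < 5329 = 73² → obtuse
(12,13,16): 12²+13² = 313 > 256 = 16² → acute
3 of the 5 are acute.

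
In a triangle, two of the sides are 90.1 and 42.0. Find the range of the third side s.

By the triangle inequality, s must be less than 90.1 + 42.0 = 132.1 and greater than |90.1 − 42.0| = 48.1.

48.1 < s < 132.1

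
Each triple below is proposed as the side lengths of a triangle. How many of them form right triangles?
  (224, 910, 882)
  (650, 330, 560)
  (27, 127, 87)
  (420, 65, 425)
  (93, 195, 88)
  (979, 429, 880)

(224,910,882): 224²+882² = 828100 = 910² → right
(650,330,560): 330²+560² = 422500 = 650² → right
(27,127,87): 27+87 ≤ 127, not a triangle
(420,65,425): 65²+420² = 180625 = 425² → right
(93,195,88): 88+93 ≤ 195, not a triangle
(979,429,880): 429²+880² = 958441 = 979² → right
4 of the 6 are right.

4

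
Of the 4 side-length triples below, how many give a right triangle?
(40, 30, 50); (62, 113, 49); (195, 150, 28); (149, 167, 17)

(40,30,50): 30²+40² = 2500 = 50² → right
(62,113,49): 49+62 ≤ 113, not a triangle
(195,150,28): 28+150 ≤ 195, not a triangle
(149,167,17): 17+149 ≤ 167, not a triangle
1 of the 4 is right.

1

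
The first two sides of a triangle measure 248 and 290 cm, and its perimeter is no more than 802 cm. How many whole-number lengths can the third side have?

Triangle inequality: 42 < x < 538. Perimeter ≤ 802 gives x ≤ 802 − 248 − 290 = 264.
So 42 < x ≤ 264; integers 43 through 264: 222 values.

222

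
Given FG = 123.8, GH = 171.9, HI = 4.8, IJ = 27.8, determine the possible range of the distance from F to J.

15.5 ≤ FJ ≤ 328.3

The maximum is all hops collinear in one direction: 123.8 + 171.9 + 4.8 + 27.8 = 328.3.
The longest hop is 171.9; the others sum to 156.4. Folding the others back against it leaves at least 171.9 − 156.4 = 15.5.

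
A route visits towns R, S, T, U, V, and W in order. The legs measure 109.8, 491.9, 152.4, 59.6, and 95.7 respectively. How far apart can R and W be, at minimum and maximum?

The maximum is all hops collinear in one direction: 109.8 + 491.9 + 152.4 + 59.6 + 95.7 = 909.4.
The longest hop is 491.9; the others sum to 417.5. Folding the others back against it leaves at least 491.9 − 417.5 = 74.4.

74.4 ≤ RW ≤ 909.4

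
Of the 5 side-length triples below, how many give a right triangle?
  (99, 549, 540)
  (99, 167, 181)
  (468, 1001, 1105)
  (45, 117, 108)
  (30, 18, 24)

4

(99,549,540): 99²+540² = 301401 = 549² → right
(99,167,181): 99²+167² = 37690 > 32761 = 181² → acute
(468,1001,1105): 468²+1001² = 1221025 = 1105² → right
(45,117,108): 45²+108² = 13689 = 117² → right
(30,18,24): 18²+24² = 900 = 30² → right
4 of the 5 are right.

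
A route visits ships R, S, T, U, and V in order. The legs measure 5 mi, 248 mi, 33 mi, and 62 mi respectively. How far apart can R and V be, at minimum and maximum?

The maximum is all hops collinear in one direction: 5 + 248 + 33 + 62 = 348.
The longest hop is 248; the others sum to 100. Folding the others back against it leaves at least 248 − 100 = 148.

148 ≤ RV ≤ 348 mi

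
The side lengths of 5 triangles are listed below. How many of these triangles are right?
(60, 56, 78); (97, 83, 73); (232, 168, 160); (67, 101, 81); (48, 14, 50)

2

(60,56,78): 56²+60² = 6736 > 6084 = 78² → acute
(97,83,73): 73²+83² = 12218 > 9409 = 97² → acute
(232,168,160): 160²+168² = 53824 = 232² → right
(67,101,81): 67²+81² = 11050 > 10201 = 101² → acute
(48,14,50): 14²+48² = 2500 = 50² → right
2 of the 5 are right.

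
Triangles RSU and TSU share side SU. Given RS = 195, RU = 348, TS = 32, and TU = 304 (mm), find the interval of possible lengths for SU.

272 < SU < 336

From triangle RSU: |195 − 348| < SU < 195 + 348, i.e. 153 < SU < 543.
From triangle TSU: 272 < SU < 336.
Both must hold, so SU lies in the intersection.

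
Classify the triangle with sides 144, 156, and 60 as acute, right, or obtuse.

Compare the square of the longest side to the sum of squares of the other two: 60² + 144² = 24336 = 156².

right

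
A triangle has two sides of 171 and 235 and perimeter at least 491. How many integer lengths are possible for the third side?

Triangle inequality: 64 < x < 406. Perimeter ≥ 491 gives x ≥ 491 − 171 − 235 = 85.
So 85 ≤ x < 406; integers 85 through 405: 321 values.

321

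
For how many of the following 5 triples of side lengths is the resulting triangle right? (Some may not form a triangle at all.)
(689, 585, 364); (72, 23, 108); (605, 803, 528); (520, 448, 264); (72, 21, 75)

(689,585,364): 364²+585² = 474721 = 689² → right
(72,23,108): 23+72 ≤ 108, not a triangle
(605,803,528): 528²+605² = 644809 = 803² → right
(520,448,264): 264²+448² = 270400 = 520² → right
(72,21,75): 21²+72² = 5625 = 75² → right
4 of the 5 are right.

4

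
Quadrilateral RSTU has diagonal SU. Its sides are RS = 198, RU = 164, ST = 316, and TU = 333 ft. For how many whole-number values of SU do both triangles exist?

327

From triangle RSU: 34 < SU < 362.
From triangle TSU: 17 < SU < 649.
Intersection: 34 < SU < 362, so integers 35 through 361: 327 values.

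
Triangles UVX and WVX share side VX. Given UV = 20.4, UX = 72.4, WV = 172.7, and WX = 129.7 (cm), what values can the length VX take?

From triangle UVX: |20.4 − 72.4| < VX < 20.4 + 72.4, i.e. 52.0 < VX < 92.8.
From triangle WVX: 43.0 < VX < 302.4.
Both must hold, so VX lies in the intersection.

52.0 < VX < 92.8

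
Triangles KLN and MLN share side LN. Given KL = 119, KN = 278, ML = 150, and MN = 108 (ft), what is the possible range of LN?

159 < LN < 258

From triangle KLN: |119 − 278| < LN < 119 + 278, i.e. 159 < LN < 397.
From triangle MLN: 42 < LN < 258.
Both must hold, so LN lies in the intersection.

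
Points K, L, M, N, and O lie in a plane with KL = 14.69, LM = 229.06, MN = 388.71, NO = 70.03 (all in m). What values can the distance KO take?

The maximum is all hops collinear in one direction: 14.69 + 229.06 + 388.71 + 70.03 = 702.49.
The longest hop is 388.71; the others sum to 313.78. Folding the others back against it leaves at least 388.71 − 313.78 = 74.93.

74.93 ≤ KO ≤ 702.49 m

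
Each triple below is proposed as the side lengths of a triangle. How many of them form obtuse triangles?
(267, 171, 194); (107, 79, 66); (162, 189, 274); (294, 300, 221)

(267,171,194): 171²+194² = 66877 < 71289 = 267² → obtuse
(107,79,66): 66²+79² = 10597 < 11449 = 107² → obtuse
(162,189,274): 162²+189² = 61965 < 75076 = 274² → obtuse
(294,300,221): 221²+294² = 135277 > 90000 = 300² → acute
3 of the 4 are obtuse.

3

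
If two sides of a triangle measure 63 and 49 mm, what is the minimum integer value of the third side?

The third side must be strictly greater than |63 − 49| = 14.
The smallest integer above 14 is 15.

15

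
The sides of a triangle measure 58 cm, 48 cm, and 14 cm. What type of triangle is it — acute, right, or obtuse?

obtuse

Compare the square of the longest side to the sum of squares of the other two: 14² + 48² = 2500 < 3364 = 58².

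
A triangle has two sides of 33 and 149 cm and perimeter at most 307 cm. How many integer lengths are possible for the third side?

9

Triangle inequality: 116 < x < 182. Perimeter ≤ 307 gives x ≤ 307 − 33 − 149 = 125.
So 116 < x ≤ 125; integers 117 through 125: 9 values.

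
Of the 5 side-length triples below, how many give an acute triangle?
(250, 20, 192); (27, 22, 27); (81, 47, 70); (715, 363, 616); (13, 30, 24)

(250,20,192): 20+192 ≤ 250, not a triangle
(27,22,27): 22²+27² = 1213 > 729 = 27² → acute
(81,47,70): 47²+70² = 7109 > 6561 = 81² → acute
(715,363,616): 363²+616² = 511225 = 715² → right
(13,30,24): 13²+24² = 745 < 900 = 30² → obtuse
2 of the 5 are acute.

2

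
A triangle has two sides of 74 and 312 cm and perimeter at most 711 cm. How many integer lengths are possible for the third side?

87

Triangle inequality: 238 < x < 386. Perimeter ≤ 711 gives x ≤ 711 − 74 − 312 = 325.
So 238 < x ≤ 325; integers 239 through 325: 87 values.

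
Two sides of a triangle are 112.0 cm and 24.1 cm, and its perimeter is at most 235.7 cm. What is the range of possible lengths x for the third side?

87.9 < x ≤ 99.6 cm

Triangle inequality alone gives 87.9 < x < 136.1.
The perimeter condition gives x ≤ 235.7 − 112.0 − 24.1 = 99.6.
Intersecting the two: 87.9 < x ≤ 99.6.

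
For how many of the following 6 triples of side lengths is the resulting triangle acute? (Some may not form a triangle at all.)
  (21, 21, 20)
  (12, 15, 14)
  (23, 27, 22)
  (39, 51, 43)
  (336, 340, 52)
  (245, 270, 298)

5

(21,21,20): 20²+21² = 841 > 441 = 21² → acute
(12,15,14): 12²+14² = 340 > 225 = 15² → acute
(23,27,22): 22²+23² = 1013 > 729 = 27² → acute
(39,51,43): 39²+43² = 3370 > 2601 = 51² → acute
(336,340,52): 52²+336² = 115600 = 340² → right
(245,270,298): 245²+270² = 132925 > 88804 = 298² → acute
5 of the 6 are acute.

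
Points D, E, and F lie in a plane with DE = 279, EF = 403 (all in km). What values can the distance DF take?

By the triangle inequality, |279 − 403| ≤ DF ≤ 279 + 403.

124 ≤ DF ≤ 682 km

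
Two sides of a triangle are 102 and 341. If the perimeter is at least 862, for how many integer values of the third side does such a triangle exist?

24

Triangle inequality: 239 < x < 443. Perimeter ≥ 862 gives x ≥ 862 − 102 − 341 = 419.
So 419 ≤ x < 443; integers 419 through 442: 24 values.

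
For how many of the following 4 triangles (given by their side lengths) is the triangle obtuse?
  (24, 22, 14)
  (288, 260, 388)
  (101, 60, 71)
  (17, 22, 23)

(24,22,14): 14²+22² = 680 > 576 = 24² → acute
(288,260,388): 260²+288² = 150544 = 388² → right
(101,60,71): 60²+71² = 8641 < 10201 = 101² → obtuse
(17,22,23): 17²+22² = 773 > 529 = 23² → acute
1 of the 4 is obtuse.

1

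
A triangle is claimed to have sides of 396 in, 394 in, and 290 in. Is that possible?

The longest side is 396, and the other two sum to 684.
Since 684 > 396, the triangle inequality holds.

Yes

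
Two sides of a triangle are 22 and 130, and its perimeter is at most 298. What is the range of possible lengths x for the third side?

108 < x ≤ 146

Triangle inequality alone gives 108 < x < 152.
The perimeter condition gives x ≤ 298 − 22 − 130 = 146.
Intersecting the two: 108 < x ≤ 146.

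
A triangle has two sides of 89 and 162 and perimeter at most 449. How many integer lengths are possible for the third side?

125

Triangle inequality: 73 < x < 251. Perimeter ≤ 449 gives x ≤ 449 − 89 − 162 = 198.
So 73 < x ≤ 198; integers 74 through 198: 125 values.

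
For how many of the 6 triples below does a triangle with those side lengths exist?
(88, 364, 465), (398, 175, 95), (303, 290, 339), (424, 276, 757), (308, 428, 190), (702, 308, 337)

2

(88,364,465): 88+364 ≤ 465 → not valid
(95,175,398): 95+175 ≤ 398 → not valid
(290,303,339): 290+303 > 339 → valid
(276,424,757): 276+424 ≤ 757 → not valid
(190,308,428): 190+308 > 428 → valid
(308,337,702): 308+337 ≤ 702 → not valid
2 of the 6 triples form a triangle.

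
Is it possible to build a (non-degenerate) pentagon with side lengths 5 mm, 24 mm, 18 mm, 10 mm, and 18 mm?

A pentagon exists iff every side is shorter than the sum of the others — equivalently, the longest side is less than the sum of the rest.
Longest side 24 < 51 (sum of the remaining 4), so yes.

Yes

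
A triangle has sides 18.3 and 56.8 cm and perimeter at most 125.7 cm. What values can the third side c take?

Triangle inequality alone gives 38.5 < c < 75.1.
The perimeter condition gives c ≤ 125.7 − 18.3 − 56.8 = 50.6.
Intersecting the two: 38.5 < c ≤ 50.6.

38.5 < c ≤ 50.6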